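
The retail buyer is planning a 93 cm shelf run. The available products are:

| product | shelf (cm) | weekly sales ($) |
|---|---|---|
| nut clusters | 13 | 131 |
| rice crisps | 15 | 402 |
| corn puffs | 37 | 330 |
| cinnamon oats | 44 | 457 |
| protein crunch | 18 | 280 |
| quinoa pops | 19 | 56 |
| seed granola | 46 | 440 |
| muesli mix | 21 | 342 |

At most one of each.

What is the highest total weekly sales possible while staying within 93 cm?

By weekly sales per cm: rice crisps 26.80, muesli mix 16.29, protein crunch 15.56 lead.
Taking the top-ratio products first gives nut clusters + rice crisps + protein crunch + quinoa pops + muesli mix for 1211 (86 cm).
Replace nut clusters and quinoa pops with corn puffs: the trade gains 143 net, giving 1354 at 91 cm.

1354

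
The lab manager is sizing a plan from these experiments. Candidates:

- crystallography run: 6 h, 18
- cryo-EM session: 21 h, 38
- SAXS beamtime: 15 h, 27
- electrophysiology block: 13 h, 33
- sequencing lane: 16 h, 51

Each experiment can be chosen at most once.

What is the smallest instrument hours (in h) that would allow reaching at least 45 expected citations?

16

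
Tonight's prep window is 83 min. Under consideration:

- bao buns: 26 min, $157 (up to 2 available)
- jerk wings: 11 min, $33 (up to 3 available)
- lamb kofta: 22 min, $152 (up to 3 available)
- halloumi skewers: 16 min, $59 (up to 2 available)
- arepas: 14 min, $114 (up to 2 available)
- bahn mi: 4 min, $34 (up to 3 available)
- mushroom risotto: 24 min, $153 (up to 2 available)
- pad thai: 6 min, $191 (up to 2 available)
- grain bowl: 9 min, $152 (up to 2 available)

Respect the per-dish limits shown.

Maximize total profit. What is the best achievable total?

1067

Density check — pad thai 31.83, grain bowl 16.89, bahn mi 8.50, arepas 8.14 are the best per min.
A density-first pass picks jerk wings + 2×arepas + 3×bahn mi + 2×pad thai + 2×grain bowl — 1049 at 81 min.
The 23 min tied up in jerk wings and 3×bahn mi is better spent on mushroom risotto — total rises to 1067 (82 min).
Nothing else within 83 min beats 1067.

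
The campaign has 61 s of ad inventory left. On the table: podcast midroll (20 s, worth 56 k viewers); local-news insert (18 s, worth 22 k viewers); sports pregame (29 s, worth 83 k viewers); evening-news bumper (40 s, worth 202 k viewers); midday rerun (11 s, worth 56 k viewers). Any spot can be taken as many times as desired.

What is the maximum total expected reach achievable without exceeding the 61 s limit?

280

Density check — midday rerun 5.09, evening-news bumper 5.05, sports pregame 2.86 are the best per s.
The ratio ordering already packs tightly: 5×midday rerun, 55 s, 280.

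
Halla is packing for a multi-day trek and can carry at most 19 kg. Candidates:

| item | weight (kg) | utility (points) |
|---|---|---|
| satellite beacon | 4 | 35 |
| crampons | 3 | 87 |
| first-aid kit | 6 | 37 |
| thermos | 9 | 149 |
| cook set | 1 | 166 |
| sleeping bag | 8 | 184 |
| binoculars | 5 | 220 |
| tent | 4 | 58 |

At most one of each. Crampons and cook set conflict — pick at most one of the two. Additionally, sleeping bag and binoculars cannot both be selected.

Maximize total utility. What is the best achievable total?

593

Density check — cook set 166.00, binoculars 44.00, crampons 29.00 are the best per kg.
Taking thermos + cook set + binoculars + tent: 19 kg used, 593 in utility.
No other feasible combination exceeds 593.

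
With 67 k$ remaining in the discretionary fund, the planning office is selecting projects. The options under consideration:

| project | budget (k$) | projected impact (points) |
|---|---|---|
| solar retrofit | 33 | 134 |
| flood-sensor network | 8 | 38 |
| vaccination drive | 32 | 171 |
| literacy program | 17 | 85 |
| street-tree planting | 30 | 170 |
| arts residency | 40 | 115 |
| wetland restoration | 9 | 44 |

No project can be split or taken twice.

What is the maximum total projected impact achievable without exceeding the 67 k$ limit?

341

Ranking by ratio (projected impact/k$): street-tree planting 5.67, vaccination drive 5.34, literacy program 5.00.
Taking vaccination drive + street-tree planting: 62 k$ used, 341 in projected impact.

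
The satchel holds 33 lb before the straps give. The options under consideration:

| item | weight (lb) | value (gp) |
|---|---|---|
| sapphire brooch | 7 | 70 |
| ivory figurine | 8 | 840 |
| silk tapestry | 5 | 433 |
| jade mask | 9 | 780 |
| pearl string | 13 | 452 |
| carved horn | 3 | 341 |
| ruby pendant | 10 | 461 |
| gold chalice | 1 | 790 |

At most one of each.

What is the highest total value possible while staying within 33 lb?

By value per lb: gold chalice 790.00, carved horn 113.67, ivory figurine 105.00, jade mask 86.67 lead.
A density-first pass picks sapphire brooch + ivory figurine + silk tapestry + jade mask + carved horn + gold chalice — 3254 at 33 lb.
Replace sapphire brooch and carved horn with ruby pendant: the trade gains 50 net, giving 3304 at 33 lb.

3304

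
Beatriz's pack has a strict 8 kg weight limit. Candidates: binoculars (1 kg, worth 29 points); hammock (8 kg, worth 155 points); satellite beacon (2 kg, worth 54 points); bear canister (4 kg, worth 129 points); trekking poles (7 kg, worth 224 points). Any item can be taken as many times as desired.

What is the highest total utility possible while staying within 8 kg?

258

2×bear canister uses 8 of the 8 kg and totals 258.
Nothing else within 8 kg beats 258.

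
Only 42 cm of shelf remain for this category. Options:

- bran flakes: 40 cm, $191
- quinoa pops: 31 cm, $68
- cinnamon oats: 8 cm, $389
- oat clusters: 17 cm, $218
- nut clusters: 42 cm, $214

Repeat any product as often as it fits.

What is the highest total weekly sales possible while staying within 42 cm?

1945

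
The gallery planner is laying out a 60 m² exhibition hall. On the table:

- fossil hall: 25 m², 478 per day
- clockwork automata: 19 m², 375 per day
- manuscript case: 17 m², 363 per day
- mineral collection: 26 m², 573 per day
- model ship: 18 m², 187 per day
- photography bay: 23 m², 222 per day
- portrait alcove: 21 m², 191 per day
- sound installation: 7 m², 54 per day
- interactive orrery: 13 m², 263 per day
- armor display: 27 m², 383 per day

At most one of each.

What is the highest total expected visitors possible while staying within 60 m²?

Greedy by ratio would take manuscript case + mineral collection + interactive orrery: 56 m² used, total 1199.
Dropping manuscript case frees 17 m²; slotting in clockwork automata (19 m²) lifts the total to 1211 at 58 m².
An exhaustive check of the 1024 subsets confirms 1211.

1211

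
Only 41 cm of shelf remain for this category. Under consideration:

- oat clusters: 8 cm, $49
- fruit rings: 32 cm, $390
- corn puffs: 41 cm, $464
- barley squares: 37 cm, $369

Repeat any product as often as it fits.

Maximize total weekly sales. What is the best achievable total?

464

By weekly sales per cm: fruit rings 12.19, corn puffs 11.32, barley squares 9.97, oat clusters 6.12 lead.
The ratio heuristic lands on oat clusters + fruit rings (439) but leaves 1 cm idle.
Dropping oat clusters and fruit rings frees 40 cm; slotting in corn puffs (41 cm) lifts the total to 464 at 41 cm.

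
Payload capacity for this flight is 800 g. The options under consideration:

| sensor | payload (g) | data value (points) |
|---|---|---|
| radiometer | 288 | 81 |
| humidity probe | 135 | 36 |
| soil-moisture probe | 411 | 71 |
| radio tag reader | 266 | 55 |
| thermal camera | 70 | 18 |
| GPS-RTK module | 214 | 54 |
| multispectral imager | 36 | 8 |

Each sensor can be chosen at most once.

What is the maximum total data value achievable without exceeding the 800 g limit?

198

By data value per g: radiometer 0.28, humidity probe 0.27, thermal camera 0.26, GPS-RTK module 0.25 lead.
Filling by ratio: radiometer + humidity probe + thermal camera + GPS-RTK module + multispectral imager for 197, with 57 g left unused.
Replace GPS-RTK module with radio tag reader: the trade gains 1 net, giving 198 at 795 g.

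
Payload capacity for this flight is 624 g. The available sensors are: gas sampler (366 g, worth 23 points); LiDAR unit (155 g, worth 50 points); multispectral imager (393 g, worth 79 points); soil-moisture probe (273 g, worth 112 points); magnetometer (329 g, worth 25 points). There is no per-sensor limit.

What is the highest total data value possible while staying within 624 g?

224

Density check — soil-moisture probe 0.41, LiDAR unit 0.32, multispectral imager 0.20, magnetometer 0.08 are the best per g.
Best packing: 2×soil-moisture probe — 546 g, 224 total.
That's the maximum — no swap from here does better than 224.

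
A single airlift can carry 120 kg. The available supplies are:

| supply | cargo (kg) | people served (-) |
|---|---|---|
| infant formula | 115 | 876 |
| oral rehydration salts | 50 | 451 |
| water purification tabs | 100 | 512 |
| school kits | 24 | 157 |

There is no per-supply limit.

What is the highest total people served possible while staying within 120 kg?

Taking 2×oral rehydration salts: 100 kg used, 902 in people served.
The spare 20 kg is too small for any remaining supply, and no exchange beats 902.

902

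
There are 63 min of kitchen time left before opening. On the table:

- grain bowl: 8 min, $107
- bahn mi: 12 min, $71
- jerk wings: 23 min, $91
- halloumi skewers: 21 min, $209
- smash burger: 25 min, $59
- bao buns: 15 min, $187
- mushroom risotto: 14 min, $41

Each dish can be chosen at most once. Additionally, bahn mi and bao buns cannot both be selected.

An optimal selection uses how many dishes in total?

Best achievable profit is 544.
grain bowl + halloumi skewers + bao buns + mushroom risotto hits 544 at 58 min.
All optima have 4 dishes.

4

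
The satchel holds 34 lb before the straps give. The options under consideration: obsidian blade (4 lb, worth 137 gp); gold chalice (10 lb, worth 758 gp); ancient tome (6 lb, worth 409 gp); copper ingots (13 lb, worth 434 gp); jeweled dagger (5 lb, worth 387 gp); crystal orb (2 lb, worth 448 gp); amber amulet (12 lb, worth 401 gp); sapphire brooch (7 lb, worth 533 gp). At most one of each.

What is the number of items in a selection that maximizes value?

6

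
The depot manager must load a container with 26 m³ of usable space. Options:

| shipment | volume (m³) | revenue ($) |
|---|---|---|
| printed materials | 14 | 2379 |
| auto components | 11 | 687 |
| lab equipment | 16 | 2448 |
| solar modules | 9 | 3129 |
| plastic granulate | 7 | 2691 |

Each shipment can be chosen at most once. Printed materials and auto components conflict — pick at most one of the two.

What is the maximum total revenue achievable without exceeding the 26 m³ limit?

5820

Density check — plastic granulate 384.43, solar modules 347.67, printed materials 169.93 are the best per m³.
Best packing: solar modules + plastic granulate — 16 m³, 5820 total.
The closest alternative, lab equipment + solar modules, reaches only 5577.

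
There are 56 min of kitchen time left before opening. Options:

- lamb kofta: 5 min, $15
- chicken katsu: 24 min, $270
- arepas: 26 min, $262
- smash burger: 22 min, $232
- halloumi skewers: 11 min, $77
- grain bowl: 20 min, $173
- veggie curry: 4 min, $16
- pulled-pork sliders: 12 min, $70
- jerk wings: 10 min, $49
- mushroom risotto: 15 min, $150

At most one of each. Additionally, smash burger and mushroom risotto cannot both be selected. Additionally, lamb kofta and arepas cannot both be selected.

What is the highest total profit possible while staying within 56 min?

Taking chicken katsu + smash burger + jerk wings: 56 min used, 551 in profit.
An exhaustive check of the 1024 subsets confirms 551.

551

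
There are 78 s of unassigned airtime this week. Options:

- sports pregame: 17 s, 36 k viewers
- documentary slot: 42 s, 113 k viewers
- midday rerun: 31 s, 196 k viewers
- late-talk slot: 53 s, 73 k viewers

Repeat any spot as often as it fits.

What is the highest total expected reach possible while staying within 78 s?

392

By expected reach per s: midday rerun 6.32, documentary slot 2.69, sports pregame 2.12 lead.
Taking 2×midday rerun: 62 s used, 392 in expected reach.
Every other selection either busts 78 s or fails to beat 392.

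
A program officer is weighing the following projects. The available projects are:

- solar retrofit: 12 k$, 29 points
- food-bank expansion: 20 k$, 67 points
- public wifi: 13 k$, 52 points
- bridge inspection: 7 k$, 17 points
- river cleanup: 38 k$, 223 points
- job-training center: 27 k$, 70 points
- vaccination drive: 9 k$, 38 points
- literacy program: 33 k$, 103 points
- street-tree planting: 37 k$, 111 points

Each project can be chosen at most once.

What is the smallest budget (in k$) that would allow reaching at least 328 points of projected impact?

67

Look for the lowest-budget combination reaching 328.
Taking food-bank expansion + river cleanup + vaccination drive gives 328 (≥ 328) for 67 k$.
Any bundle with less than 67 k$ falls short of 328.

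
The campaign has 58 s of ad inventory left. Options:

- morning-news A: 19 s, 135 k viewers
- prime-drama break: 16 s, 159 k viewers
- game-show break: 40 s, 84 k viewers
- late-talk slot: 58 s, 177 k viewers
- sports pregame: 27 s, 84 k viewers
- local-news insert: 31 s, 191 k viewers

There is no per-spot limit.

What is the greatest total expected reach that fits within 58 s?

Best packing: 3×prime-drama break — 48 s, 477 total.

477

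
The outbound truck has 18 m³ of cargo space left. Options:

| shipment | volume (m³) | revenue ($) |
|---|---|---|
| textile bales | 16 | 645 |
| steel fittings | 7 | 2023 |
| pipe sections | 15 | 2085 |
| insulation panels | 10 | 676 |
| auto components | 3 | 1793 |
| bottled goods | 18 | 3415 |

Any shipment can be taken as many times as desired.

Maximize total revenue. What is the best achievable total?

10758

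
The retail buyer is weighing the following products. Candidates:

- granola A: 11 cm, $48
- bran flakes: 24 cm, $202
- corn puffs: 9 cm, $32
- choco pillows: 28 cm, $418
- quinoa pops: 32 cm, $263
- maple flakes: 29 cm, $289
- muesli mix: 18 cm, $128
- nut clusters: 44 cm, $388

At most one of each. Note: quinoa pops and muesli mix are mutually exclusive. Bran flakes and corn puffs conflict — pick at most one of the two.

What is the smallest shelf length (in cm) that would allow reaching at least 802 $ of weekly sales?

72

Need the lightest bundle worth ≥ 802.
choco pillows + nut clusters reaches 806 using 72 cm.
Below 72 cm the best achievable stays under 802.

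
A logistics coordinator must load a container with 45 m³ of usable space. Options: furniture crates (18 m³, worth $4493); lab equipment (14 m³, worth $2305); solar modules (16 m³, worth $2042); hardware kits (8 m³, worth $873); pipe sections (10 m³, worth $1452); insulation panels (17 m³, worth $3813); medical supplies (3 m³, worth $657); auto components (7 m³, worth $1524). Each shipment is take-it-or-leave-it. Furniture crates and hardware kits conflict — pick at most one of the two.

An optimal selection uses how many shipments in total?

4

Optimal total is 10487.
furniture crates + insulation panels + medical supplies + auto components hits 10487 at 45 m³.
All optima have 4 shipments.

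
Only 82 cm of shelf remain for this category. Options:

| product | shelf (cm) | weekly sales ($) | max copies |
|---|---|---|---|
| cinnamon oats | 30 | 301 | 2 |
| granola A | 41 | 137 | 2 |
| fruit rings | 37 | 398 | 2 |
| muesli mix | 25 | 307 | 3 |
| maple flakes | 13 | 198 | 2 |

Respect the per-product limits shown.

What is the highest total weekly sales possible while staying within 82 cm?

Density check — maple flakes 15.23, muesli mix 12.28, fruit rings 10.76 are the best per cm.
Best packing: 2×muesli mix + 2×maple flakes — 76 cm, 1010 total.
Every other selection either busts 82 cm or exceeds an availability limit or fails to beat 1010.

1010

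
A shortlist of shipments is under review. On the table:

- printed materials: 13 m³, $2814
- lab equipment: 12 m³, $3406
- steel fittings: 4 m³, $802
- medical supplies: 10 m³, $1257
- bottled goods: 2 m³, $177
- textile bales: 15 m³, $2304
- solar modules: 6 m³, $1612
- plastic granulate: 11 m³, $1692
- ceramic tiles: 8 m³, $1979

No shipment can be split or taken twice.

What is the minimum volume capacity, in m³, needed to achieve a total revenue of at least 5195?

20

Minimise m³ subject to total revenue ≥ 5195.
Taking lab equipment + bottled goods + solar modules gives 5195 (≥ 5195) for 20 m³.
Any bundle with less than 20 m³ falls short of 5195.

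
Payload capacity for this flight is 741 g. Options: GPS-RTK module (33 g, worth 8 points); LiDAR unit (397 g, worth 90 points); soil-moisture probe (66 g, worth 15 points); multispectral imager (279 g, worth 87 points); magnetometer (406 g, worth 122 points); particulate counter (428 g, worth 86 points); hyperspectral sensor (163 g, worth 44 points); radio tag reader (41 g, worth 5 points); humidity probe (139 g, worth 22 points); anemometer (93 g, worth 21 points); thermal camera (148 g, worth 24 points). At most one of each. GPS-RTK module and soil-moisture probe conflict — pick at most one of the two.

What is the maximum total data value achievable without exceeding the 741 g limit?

The ratio ordering already packs tightly: GPS-RTK module + multispectral imager + magnetometer, 718 g, 217.
An exhaustive check of the 2048 subsets confirms 217.

217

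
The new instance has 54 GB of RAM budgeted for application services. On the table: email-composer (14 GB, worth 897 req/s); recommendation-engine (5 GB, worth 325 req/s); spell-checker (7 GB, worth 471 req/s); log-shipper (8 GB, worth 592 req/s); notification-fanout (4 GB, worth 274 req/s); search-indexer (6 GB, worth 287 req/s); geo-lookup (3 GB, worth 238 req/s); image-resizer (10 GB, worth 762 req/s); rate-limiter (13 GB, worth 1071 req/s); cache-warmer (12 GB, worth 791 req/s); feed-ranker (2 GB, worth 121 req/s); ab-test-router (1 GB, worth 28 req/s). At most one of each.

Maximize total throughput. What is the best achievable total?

Taking the top-ratio services first gives recommendation-engine + spell-checker + log-shipper + notification-fanout + geo-lookup + image-resizer + rate-limiter + feed-ranker + ab-test-router for 3882 (53 GB).
Using the slack differently, spell-checker + log-shipper + notification-fanout + image-resizer + rate-limiter + cache-warmer comes to 3961 at 54 GB.
Next best is email-composer + log-shipper + notification-fanout + geo-lookup + image-resizer + rate-limiter + feed-ranker at 3955 (54 GB) — short by 6.

3961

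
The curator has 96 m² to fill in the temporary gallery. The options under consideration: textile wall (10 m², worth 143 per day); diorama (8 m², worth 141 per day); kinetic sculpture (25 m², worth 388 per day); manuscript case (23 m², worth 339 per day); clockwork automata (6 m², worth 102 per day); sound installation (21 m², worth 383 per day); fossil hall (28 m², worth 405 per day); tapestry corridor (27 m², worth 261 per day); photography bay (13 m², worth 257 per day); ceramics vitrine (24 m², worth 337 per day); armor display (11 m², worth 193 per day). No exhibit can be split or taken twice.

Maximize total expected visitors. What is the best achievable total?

1610

A density-first pass picks textile wall + diorama + kinetic sculpture + clockwork automata + sound installation + photography bay + armor display — 1607 at 94 m².
Replace textile wall and armor display with manuscript case: the trade gains 3 net, giving 1610 at 96 m².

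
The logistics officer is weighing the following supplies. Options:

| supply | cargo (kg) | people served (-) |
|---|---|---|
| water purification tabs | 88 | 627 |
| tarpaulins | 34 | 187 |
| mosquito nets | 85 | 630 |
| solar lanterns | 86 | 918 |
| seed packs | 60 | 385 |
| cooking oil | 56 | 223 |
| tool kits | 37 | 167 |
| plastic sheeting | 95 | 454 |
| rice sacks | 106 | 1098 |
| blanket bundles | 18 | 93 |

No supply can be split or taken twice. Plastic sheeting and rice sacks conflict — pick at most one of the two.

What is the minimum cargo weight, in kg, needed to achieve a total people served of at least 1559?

184

Look for the lowest-cargo combination reaching 1559.
seed packs + rice sacks + blanket bundles: 1576 people served at 184 kg.
Any bundle with less than 184 kg falls short of 1559.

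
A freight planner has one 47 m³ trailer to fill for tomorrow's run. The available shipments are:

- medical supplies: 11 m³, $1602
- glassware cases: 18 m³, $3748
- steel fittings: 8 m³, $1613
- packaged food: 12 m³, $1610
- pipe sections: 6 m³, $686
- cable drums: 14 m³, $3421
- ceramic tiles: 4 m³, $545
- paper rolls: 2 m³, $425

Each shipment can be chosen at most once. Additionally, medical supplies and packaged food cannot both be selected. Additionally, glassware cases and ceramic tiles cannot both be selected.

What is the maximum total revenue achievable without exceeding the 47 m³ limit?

Ranking by ratio (revenue/m³): cable drums 244.36, paper rolls 212.50, glassware cases 208.22.
Taking glassware cases + steel fittings + pipe sections + cable drums: 46 m³ used, 9468 in revenue.

9468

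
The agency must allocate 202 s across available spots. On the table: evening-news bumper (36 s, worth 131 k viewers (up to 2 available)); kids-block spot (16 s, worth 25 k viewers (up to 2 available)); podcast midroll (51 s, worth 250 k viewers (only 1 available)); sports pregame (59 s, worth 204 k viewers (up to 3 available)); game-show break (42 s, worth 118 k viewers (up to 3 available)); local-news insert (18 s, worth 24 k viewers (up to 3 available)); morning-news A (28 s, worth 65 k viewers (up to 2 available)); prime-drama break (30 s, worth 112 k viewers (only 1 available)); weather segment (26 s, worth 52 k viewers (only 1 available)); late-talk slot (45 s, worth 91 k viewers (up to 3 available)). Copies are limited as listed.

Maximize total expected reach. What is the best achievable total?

Ranking by ratio (expected reach/s): podcast midroll 4.90, prime-drama break 3.73, evening-news bumper 3.64, sports pregame 3.46.
The ratio heuristic lands on 2×evening-news bumper + podcast midroll + game-show break + prime-drama break (742) but leaves 7 s idle.
Replace 2×evening-news bumper and game-show break with 2×sports pregame: the trade gains 28 net, giving 770 at 199 s.
Every other selection either busts 202 s or exceeds an availability limit or fails to beat 770.

770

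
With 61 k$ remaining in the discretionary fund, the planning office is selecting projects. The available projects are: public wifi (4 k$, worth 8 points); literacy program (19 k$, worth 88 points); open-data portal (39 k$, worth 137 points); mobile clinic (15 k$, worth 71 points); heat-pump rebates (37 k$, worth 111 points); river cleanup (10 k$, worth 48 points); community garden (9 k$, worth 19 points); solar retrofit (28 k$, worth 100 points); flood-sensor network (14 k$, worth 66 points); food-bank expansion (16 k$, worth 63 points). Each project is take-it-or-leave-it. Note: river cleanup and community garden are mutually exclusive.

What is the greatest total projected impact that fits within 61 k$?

273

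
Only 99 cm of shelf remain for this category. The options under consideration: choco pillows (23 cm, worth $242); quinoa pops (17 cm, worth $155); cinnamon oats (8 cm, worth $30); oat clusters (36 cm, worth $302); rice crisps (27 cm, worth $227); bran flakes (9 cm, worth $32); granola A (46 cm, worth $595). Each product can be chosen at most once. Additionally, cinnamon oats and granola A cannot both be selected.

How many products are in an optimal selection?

Best achievable weekly sales is 1064.
For example choco pillows + rice crisps + granola A achieves it, using 96 cm.
Any selection reaching 1064 contains exactly 3 products.

3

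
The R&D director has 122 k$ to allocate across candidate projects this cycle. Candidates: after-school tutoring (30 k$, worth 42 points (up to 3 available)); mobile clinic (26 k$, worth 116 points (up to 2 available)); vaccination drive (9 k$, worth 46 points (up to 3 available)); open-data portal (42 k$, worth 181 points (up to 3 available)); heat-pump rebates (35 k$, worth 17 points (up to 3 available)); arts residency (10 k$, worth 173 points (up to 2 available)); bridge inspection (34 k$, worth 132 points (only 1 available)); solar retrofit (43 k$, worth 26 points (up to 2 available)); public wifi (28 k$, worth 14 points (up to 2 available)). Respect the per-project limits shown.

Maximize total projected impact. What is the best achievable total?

By projected impact per k$: arts residency 17.30, vaccination drive 5.11, mobile clinic 4.46 lead.
Taking the top-ratio projects first gives 2×mobile clinic + 3×vaccination drive + 2×arts residency for 716 (99 k$).
Dropping 2×mobile clinic and vaccination drive frees 61 k$; slotting in 2×open-data portal (84 k$) lifts the total to 800 at 122 k$.
No other feasible combination exceeds 800.

800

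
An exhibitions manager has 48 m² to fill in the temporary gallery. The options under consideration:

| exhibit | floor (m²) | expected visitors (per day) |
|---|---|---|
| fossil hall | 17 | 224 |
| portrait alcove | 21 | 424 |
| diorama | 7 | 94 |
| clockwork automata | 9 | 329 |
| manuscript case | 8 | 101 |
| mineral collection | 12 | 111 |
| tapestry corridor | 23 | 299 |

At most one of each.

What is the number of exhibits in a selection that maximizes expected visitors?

3

Best achievable expected visitors is 977.
fossil hall + portrait alcove + clockwork automata hits 977 at 47 m².
All optima have 3 exhibits.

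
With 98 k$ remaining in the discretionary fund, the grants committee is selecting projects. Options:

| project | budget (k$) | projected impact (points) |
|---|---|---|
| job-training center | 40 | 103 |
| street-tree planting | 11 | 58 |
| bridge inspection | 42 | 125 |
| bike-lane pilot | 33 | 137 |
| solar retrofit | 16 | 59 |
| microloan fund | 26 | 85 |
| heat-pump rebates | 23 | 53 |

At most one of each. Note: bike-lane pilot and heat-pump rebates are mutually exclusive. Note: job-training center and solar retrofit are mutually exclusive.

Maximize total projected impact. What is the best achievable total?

Taking street-tree planting + bike-lane pilot + solar retrofit + microloan fund: 86 k$ used, 339 in projected impact.

339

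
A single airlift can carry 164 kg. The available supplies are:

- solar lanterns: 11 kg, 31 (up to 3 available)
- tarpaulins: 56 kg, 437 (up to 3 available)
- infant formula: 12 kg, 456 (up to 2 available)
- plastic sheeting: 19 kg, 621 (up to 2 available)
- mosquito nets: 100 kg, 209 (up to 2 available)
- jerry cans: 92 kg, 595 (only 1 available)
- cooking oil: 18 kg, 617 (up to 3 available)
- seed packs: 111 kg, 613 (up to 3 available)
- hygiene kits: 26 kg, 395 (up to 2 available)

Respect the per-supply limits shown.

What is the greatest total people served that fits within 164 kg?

Best packing: 2×solar lanterns + 2×infant formula + 2×plastic sheeting + 3×cooking oil + hygiene kits — 164 kg, 4462 total.
Every other selection either busts 164 kg or exceeds an availability limit or fails to beat 4462.

4462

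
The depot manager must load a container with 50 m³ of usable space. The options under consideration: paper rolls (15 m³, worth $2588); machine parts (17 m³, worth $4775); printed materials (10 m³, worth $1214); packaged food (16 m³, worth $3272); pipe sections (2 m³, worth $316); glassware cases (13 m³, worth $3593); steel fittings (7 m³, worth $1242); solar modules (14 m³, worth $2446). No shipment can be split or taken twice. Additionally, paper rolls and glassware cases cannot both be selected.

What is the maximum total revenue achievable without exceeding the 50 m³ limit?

11956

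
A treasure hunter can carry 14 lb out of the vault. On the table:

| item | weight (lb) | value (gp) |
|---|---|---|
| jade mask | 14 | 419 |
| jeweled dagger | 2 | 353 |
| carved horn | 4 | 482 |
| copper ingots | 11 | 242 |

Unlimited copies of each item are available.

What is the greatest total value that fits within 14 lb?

7×jeweled dagger uses 14 of the 14 lb and totals 2471.
Every other selection either busts 14 lb or fails to beat 2471.

2471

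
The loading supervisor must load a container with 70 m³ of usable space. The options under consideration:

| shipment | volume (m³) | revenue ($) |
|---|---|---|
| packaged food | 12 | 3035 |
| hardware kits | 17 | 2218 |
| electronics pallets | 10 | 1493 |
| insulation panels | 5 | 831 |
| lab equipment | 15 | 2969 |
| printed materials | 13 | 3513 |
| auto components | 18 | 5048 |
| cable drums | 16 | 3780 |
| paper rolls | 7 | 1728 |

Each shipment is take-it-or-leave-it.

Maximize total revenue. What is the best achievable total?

17124

The ratio heuristic lands on packaged food + printed materials + auto components + cable drums + paper rolls (17104) but leaves 4 m³ idle.
Dropping cable drums frees 16 m³; slotting in insulation panels + lab equipment (20 m³) lifts the total to 17124 at 70 m³.
The closest alternative, packaged food + printed materials + auto components + cable drums + paper rolls, reaches only 17104.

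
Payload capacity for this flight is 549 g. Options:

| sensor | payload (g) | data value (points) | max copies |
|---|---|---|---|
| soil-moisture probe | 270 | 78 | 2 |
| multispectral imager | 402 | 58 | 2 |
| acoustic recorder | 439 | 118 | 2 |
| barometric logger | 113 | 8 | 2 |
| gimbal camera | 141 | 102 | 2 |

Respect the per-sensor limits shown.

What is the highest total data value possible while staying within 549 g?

220

By data value per g: gimbal camera 0.72, soil-moisture probe 0.29, acoustic recorder 0.27, multispectral imager 0.14 lead.
Taking 2×barometric logger + 2×gimbal camera: 508 g used, 220 in data value.
That's the maximum — no swap from here does better than 220.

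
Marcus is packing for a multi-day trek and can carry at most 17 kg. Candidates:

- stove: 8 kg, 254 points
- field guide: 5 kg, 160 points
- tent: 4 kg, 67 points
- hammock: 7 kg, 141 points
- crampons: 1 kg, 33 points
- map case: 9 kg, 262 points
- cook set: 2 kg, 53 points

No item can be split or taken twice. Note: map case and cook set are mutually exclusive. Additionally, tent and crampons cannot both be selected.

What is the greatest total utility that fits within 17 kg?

516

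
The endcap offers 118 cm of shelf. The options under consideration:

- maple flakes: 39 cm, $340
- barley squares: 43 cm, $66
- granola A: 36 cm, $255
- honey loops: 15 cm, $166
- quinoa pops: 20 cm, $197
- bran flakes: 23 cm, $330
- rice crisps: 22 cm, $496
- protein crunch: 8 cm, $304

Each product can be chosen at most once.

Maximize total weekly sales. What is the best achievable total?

1667

Taking the top-ratio products first gives honey loops + quinoa pops + bran flakes + rice crisps + protein crunch for 1493 (88 cm).
Replace honey loops with maple flakes: the trade gains 174 net, giving 1667 at 112 cm.
The closest alternative, maple flakes + honey loops + bran flakes + rice crisps + protein crunch, reaches only 1636.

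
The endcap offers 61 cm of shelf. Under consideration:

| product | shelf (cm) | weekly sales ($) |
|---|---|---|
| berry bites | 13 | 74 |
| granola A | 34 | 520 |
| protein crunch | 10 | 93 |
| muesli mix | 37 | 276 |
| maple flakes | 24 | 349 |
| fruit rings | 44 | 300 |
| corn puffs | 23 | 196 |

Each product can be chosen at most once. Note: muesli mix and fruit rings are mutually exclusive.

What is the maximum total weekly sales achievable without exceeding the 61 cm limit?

869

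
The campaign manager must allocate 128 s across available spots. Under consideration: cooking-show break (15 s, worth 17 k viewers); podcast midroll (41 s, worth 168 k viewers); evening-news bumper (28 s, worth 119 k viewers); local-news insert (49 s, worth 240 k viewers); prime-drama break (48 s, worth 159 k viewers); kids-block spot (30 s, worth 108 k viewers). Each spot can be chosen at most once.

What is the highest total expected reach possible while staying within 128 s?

Best packing: podcast midroll + evening-news bumper + local-news insert — 118 s, 527 total.
That's the maximum — no swap from here does better than 527.

527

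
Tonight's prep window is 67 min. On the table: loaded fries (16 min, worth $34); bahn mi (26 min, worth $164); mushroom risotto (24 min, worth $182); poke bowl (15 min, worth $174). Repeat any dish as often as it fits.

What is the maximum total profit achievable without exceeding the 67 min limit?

The ratio ordering already packs tightly: 4×poke bowl, 60 min, 696.

696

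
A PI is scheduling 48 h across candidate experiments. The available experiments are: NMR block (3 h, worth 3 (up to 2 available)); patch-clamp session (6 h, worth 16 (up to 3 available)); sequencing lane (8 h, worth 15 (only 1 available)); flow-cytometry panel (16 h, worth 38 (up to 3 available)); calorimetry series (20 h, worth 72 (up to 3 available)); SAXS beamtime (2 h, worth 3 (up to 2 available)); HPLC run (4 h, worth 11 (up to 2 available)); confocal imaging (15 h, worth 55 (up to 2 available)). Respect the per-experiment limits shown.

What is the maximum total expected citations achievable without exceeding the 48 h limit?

166

Density check — confocal imaging 3.67, calorimetry series 3.60, HPLC run 2.75, patch-clamp session 2.67 are the best per h.
A density-first pass picks patch-clamp session + 2×SAXS beamtime + 2×HPLC run + 2×confocal imaging — 154 at 48 h.
The 40 h tied up in patch-clamp session and 2×SAXS beamtime and 2×confocal imaging is better spent on 2×calorimetry series — total rises to 166 (48 h).
Every other selection either busts 48 h or exceeds an availability limit or fails to beat 166.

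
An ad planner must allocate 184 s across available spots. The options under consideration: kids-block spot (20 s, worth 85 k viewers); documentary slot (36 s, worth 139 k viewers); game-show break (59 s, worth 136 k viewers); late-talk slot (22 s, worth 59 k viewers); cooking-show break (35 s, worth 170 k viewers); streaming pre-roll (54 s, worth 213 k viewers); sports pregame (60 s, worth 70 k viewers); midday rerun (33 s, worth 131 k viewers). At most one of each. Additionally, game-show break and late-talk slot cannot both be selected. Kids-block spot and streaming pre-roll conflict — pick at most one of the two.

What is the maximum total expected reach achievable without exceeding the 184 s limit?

Taking documentary slot + late-talk slot + cooking-show break + streaming pre-roll + midday rerun: 180 s used, 712 in expected reach.
Every other selection either busts 184 s or breaks a pairing rule or fails to beat 712.

712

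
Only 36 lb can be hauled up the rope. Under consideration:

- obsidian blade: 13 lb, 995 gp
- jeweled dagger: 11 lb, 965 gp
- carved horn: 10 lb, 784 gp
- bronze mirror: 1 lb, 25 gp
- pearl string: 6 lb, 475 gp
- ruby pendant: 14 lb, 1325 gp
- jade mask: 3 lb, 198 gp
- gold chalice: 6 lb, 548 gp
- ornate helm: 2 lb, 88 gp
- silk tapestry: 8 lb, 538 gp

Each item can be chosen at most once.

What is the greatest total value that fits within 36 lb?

By value per lb: ruby pendant 94.64, gold chalice 91.33, jeweled dagger 87.73 lead.
Greedy by ratio would take jeweled dagger + ruby pendant + jade mask + gold chalice + ornate helm: 36 lb used, total 3124.
But carved horn + pearl string + ruby pendant + gold chalice fits in 36 lb and reaches 3132.

3132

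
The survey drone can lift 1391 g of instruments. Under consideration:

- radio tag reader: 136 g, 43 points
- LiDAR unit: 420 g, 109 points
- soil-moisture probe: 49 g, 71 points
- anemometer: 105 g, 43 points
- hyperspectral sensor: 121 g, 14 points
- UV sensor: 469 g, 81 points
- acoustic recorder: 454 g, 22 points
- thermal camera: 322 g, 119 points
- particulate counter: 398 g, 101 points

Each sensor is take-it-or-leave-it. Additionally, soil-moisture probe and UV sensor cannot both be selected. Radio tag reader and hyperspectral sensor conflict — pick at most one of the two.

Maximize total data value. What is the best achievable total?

443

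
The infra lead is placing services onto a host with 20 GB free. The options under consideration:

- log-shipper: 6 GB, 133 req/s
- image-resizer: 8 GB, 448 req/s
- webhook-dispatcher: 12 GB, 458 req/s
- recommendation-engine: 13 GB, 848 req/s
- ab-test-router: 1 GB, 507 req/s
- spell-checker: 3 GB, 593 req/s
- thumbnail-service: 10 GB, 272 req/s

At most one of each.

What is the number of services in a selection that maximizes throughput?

The maximum throughput within 20 GB is 1948.
recommendation-engine + ab-test-router + spell-checker hits 1948 at 17 GB.
All optima have 3 services.

3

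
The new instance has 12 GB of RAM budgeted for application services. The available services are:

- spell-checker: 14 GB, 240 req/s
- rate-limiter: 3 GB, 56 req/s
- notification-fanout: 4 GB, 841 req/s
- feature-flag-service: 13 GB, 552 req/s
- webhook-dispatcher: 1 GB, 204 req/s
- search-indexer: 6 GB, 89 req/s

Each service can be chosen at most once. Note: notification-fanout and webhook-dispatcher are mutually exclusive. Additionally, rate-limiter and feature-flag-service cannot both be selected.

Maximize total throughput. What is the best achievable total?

Ranking by ratio (throughput/GB): notification-fanout 210.25, webhook-dispatcher 204.00, feature-flag-service 42.46.
Notification-fanout + search-indexer uses 10 of the 12 GB and totals 930.

930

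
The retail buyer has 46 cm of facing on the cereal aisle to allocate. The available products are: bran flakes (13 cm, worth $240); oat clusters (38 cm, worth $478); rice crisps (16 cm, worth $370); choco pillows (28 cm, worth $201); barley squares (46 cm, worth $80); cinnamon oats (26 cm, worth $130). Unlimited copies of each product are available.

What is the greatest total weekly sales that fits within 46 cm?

980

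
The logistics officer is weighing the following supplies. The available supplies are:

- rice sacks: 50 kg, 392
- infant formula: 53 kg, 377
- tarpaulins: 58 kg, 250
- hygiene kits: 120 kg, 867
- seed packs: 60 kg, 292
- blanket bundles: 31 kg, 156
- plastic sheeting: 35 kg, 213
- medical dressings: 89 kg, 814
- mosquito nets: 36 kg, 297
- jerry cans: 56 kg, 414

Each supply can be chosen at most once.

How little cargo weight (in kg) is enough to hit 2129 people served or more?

266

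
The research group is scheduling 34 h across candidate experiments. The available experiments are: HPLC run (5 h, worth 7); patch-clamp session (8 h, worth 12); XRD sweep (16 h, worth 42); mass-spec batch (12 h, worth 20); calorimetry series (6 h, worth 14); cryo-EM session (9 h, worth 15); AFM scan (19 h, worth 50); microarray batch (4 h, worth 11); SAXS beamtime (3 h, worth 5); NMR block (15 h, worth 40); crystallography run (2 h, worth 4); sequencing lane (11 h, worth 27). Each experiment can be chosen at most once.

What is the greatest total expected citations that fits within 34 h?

Greedy by ratio would take microarray batch + NMR block + crystallography run + sequencing lane: 32 h used, total 82.
Replace microarray batch and crystallography run and sequencing lane with AFM scan: the trade gains 8 net, giving 90 at 34 h.

90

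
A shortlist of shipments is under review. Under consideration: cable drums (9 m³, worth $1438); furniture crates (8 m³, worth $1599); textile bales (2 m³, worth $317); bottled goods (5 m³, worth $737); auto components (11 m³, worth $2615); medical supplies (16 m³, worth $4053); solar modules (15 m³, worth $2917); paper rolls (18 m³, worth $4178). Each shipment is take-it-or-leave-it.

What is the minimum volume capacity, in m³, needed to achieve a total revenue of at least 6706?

Minimise m³ subject to total revenue ≥ 6706.
Taking textile bales + auto components + medical supplies gives 6985 (≥ 6706) for 29 m³.
Below 29 m³ the best achievable stays under 6706.

29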